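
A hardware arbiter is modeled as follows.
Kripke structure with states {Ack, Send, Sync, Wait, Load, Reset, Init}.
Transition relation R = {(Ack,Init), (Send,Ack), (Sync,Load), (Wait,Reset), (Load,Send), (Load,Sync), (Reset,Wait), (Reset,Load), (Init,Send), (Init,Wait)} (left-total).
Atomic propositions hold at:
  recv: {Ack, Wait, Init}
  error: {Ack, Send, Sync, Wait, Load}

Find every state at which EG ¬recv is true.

{Sync, Load, Reset}

Sat(¬recv) = {Send, Sync, Load, Reset}
EG ¬recv: greatest fixpoint, start Z0 = {Send, Sync, Load, Reset}, keep only states in Sat with some successor in Z. Z1 = {Sync, Load, Reset}; fixed.
Sat(EG ¬recv) = {Sync, Load, Reset}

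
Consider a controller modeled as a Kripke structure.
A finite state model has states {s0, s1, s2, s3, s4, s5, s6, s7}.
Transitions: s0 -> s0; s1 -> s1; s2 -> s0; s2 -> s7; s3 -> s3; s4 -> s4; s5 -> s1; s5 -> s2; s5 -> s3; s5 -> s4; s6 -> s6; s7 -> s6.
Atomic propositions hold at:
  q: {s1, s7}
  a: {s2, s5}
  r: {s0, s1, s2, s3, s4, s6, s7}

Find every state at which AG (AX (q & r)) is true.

Sat(q & r) = {s1, s7}
Sat(AX (q & r)) = {s : every successor in {s1, s7}} = {s1}
AG (AX (q & r)): greatest fixpoint, start Z0 = {s1}, keep only states in Sat with every successor in Z. Already a fixed point.
Sat(AG (AX (q & r))) = {s1}

{s1}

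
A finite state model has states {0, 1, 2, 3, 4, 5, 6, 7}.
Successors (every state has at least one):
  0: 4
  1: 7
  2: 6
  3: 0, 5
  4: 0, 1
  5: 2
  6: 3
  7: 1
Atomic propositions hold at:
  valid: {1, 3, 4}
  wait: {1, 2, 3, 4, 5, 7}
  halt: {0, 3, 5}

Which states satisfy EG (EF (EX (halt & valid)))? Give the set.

Sat(halt & valid) = {3}
Sat(EX (halt & valid)) = {s : some successor in {3}} = {6}
EF (EX (halt & valid)): least fixpoint, start Z0 = {6}, add states with some successor in Z. Z1 = {2, 6}; Z2 = {2, 5, 6}; Z3 = {2, 3, 5, 6}; fixed.
Sat(EF (EX (halt & valid))) = {2, 3, 5, 6}
EG (EF (EX (halt & valid))): greatest fixpoint, start Z0 = {2, 3, 5, 6}, keep only states in Sat with some successor in Z. Already a fixed point.
Sat(EG (EF (EX (halt & valid)))) = {2, 3, 5, 6}

{2, 3, 5, 6}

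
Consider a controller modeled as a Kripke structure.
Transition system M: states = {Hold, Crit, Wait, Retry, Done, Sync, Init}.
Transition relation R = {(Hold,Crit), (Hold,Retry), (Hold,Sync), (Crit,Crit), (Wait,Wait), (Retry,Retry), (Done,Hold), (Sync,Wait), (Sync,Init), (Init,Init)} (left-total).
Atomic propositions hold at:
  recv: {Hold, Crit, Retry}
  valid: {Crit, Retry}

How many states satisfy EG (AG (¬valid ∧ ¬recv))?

Sat(¬valid) = {Hold, Wait, Done, Sync, Init}
Sat(¬recv) = {Wait, Done, Sync, Init}
Sat(¬valid ∧ ¬recv) = {Wait, Done, Sync, Init}
AG (¬valid ∧ ¬recv): greatest fixpoint, start Z0 = {Wait, Done, Sync, Init}, keep only states in Sat with every successor in Z. Z1 = {Wait, Sync, Init}; fixed.
Sat(AG (¬valid ∧ ¬recv)) = {Wait, Sync, Init}
EG (AG (¬valid ∧ ¬recv)): greatest fixpoint, start Z0 = {Wait, Sync, Init}, keep only states in Sat with some successor in Z. Already a fixed point.
Sat(EG (AG (¬valid ∧ ¬recv))) = {Wait, Sync, Init}
|Sat(EG (AG (¬valid ∧ ¬recv)))| = |{Wait, Sync, Init}| = 3.

3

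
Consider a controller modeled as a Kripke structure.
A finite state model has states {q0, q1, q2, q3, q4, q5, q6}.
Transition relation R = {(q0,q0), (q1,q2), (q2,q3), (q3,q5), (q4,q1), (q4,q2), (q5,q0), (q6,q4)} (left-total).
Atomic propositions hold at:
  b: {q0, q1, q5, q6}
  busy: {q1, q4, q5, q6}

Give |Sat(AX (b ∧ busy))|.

1

Sat(b ∧ busy) = {q1, q5, q6}
Sat(AX (b ∧ busy)) = {s : every successor in {q1, q5, q6}} = {q3}
|Sat(AX (b ∧ busy))| = |{q3}| = 1.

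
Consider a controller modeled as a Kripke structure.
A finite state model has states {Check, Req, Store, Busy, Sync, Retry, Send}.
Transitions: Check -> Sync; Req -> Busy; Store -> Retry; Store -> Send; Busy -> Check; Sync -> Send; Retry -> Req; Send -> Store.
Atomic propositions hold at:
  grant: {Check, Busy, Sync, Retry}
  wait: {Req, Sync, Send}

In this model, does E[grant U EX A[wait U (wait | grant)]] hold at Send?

No

Sat(wait | grant) = {Check, Req, Busy, Sync, Retry, Send}
A[wait U (wait | grant)]: least fixpoint, start Z0 = Sat((wait | grant)) = {Check, Req, Busy, Sync, Retry, Send}, add states in Sat(wait) with every successor in Z. Already a fixed point.
Sat(A[wait U (wait | grant)]) = {Check, Req, Busy, Sync, Retry, Send}
Sat(EX A[wait U (wait | grant)]) = {s : some successor in {Check, Req, Busy, Sync, Retry, Send}} = {Check, Req, Store, Busy, Sync, Retry}
E[grant U EX A[wait U (wait | grant)]]: least fixpoint, start Z0 = Sat(EX A[wait U (wait | grant)]) = {Check, Req, Store, Busy, Sync, Retry}, add states in Sat(grant) with some successor in Z. Already a fixed point.
Sat(E[grant U EX A[wait U (wait | grant)]]) = {Check, Req, Store, Busy, Sync, Retry}
Send ∉ Sat(E[grant U EX A[wait U (wait | grant)]]) = {Check, Req, Store, Busy, Sync, Retry}, so the formula does not hold at Send.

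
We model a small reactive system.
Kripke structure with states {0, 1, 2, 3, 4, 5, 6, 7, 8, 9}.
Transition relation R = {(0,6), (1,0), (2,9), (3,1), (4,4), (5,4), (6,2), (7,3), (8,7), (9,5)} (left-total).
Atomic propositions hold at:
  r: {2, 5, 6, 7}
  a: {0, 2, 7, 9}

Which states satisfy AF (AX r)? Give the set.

Sat(AX r) = {s : every successor in {2, 5, 6, 7}} = {0, 6, 8, 9}
AF (AX r): least fixpoint, start Z0 = {0, 6, 8, 9}, add states with every successor in Z. Z1 = {0, 1, 2, 6, 8, 9}; Z2 = {0, 1, 2, 3, 6, 8, 9}; Z3 = {0, 1, 2, 3, 6, 7, 8, 9}; fixed.
Sat(AF (AX r)) = {0, 1, 2, 3, 6, 7, 8, 9}

{0, 1, 2, 3, 6, 7, 8, 9}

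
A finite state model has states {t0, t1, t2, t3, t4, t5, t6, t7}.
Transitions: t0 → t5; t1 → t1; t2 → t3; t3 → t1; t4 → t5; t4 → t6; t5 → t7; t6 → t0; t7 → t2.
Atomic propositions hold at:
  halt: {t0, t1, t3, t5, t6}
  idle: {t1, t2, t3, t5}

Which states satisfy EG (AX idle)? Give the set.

{t1, t2, t3, t7}

Sat(AX idle) = {s : every successor in {t1, t2, t3, t5}} = {t0, t1, t2, t3, t7}
EG (AX idle): greatest fixpoint, start Z0 = {t0, t1, t2, t3, t7}, keep only states in Sat with some successor in Z. Z1 = {t1, t2, t3, t7}; fixed.
Sat(EG (AX idle)) = {t1, t2, t3, t7}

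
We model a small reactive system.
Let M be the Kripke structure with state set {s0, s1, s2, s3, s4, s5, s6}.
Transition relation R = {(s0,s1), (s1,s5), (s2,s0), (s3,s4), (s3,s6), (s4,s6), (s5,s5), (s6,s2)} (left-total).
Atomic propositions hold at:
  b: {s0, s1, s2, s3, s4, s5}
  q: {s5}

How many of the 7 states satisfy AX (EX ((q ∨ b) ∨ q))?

Sat(q ∨ b) = {s0, s1, s2, s3, s4, s5}
Sat((q ∨ b) ∨ q) = {s0, s1, s2, s3, s4, s5}
Sat(EX ((q ∨ b) ∨ q)) = {s : some successor in {s0, s1, s2, s3, s4, s5}} = {s0, s1, s2, s3, s5, s6}
Sat(AX (EX ((q ∨ b) ∨ q))) = {s : every successor in {s0, s1, s2, s3, s5, s6}} = {s0, s1, s2, s4, s5, s6}
|Sat(AX (EX ((q ∨ b) ∨ q)))| = |{s0, s1, s2, s4, s5, s6}| = 6.

6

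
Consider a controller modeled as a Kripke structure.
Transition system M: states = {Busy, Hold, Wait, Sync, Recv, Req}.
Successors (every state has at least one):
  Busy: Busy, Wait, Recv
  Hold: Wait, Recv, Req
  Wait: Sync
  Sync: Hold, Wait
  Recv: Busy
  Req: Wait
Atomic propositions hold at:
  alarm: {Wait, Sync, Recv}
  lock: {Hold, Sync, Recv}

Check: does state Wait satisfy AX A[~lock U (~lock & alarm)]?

Sat(~lock) = {Busy, Wait, Req}
Sat(~lock & alarm) = {Wait}
A[~lock U (~lock & alarm)]: least fixpoint, start Z0 = Sat((~lock & alarm)) = {Wait}, add states in Sat(~lock) with every successor in Z. Z1 = {Wait, Req}; fixed.
Sat(A[~lock U (~lock & alarm)]) = {Wait, Req}
Sat(AX A[~lock U (~lock & alarm)]) = {s : every successor in {Wait, Req}} = {Req}
Wait ∉ Sat(AX A[~lock U (~lock & alarm)]) = {Req}, so the formula does not hold at Wait.

No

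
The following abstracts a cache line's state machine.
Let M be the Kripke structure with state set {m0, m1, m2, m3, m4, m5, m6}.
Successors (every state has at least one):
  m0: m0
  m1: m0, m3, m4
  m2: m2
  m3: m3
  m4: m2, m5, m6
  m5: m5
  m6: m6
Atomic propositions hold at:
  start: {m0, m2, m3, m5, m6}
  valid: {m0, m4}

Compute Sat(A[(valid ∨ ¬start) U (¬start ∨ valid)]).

Sat(¬start) = {m1, m4}
Sat(valid ∨ ¬start) = {m0, m1, m4}
Sat(¬start ∨ valid) = {m0, m1, m4}
A[(valid ∨ ¬start) U (¬start ∨ valid)]: least fixpoint, start Z0 = Sat((¬start ∨ valid)) = {m0, m1, m4}, add states in Sat(valid ∨ ¬start) with every successor in Z. Already a fixed point.
Sat(A[(valid ∨ ¬start) U (¬start ∨ valid)]) = {m0, m1, m4}

{m0, m1, m4}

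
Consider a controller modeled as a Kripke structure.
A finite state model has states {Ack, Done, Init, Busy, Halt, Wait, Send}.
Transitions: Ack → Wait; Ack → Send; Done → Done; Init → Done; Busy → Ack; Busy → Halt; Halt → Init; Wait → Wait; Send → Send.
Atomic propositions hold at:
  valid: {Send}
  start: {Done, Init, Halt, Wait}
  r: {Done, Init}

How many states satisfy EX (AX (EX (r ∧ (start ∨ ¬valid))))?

4

Sat(¬valid) = {Ack, Done, Init, Busy, Halt, Wait}
Sat(start ∨ ¬valid) = {Ack, Done, Init, Busy, Halt, Wait}
Sat(r ∧ (start ∨ ¬valid)) = {Done, Init}
Sat(EX (r ∧ (start ∨ ¬valid))) = {s : some successor in {Done, Init}} = {Done, Init, Halt}
Sat(AX (EX (r ∧ (start ∨ ¬valid)))) = {s : every successor in {Done, Init, Halt}} = {Done, Init, Halt}
Sat(EX (AX (EX (r ∧ (start ∨ ¬valid))))) = {s : some successor in {Done, Init, Halt}} = {Done, Init, Busy, Halt}
|Sat(EX (AX (EX (r ∧ (start ∨ ¬valid)))))| = |{Done, Init, Busy, Halt}| = 4.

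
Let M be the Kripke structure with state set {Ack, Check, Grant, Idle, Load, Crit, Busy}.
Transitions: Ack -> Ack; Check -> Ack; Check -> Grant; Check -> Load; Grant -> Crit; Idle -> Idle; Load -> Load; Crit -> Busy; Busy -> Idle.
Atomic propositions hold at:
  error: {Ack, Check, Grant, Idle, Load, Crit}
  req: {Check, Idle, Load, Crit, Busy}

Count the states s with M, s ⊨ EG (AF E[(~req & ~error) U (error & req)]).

6

Sat(~req) = {Ack, Grant}
Sat(~error) = {Busy}
Sat(~req & ~error) = ∅
Sat(error & req) = {Check, Idle, Load, Crit}
E[(~req & ~error) U (error & req)]: least fixpoint, start Z0 = Sat((error & req)) = {Check, Idle, Load, Crit}, add states in Sat(~req & ~error) with some successor in Z. Already a fixed point.
Sat(E[(~req & ~error) U (error & req)]) = {Check, Idle, Load, Crit}
AF E[(~req & ~error) U (error & req)]: least fixpoint, start Z0 = {Check, Idle, Load, Crit}, add states with every successor in Z. Z1 = {Check, Grant, Idle, Load, Crit, Busy}; fixed.
Sat(AF E[(~req & ~error) U (error & req)]) = {Check, Grant, Idle, Load, Crit, Busy}
EG (AF E[(~req & ~error) U (error & req)]): greatest fixpoint, start Z0 = {Check, Grant, Idle, Load, Crit, Busy}, keep only states in Sat with some successor in Z. Already a fixed point.
Sat(EG (AF E[(~req & ~error) U (error & req)])) = {Check, Grant, Idle, Load, Crit, Busy}
|Sat(EG (AF E[(~req & ~error) U (error & req)]))| = |{Check, Grant, Idle, Load, Crit, Busy}| = 6.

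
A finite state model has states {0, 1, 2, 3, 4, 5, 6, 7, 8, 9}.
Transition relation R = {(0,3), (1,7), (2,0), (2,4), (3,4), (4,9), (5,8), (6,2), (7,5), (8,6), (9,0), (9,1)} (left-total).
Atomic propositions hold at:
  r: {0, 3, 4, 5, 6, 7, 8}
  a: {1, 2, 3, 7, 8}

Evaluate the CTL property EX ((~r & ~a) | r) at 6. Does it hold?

Sat(~r) = {1, 2, 9}
Sat(~a) = {0, 4, 5, 6, 9}
Sat(~r & ~a) = {9}
Sat((~r & ~a) | r) = {0, 3, 4, 5, 6, 7, 8, 9}
Sat(EX ((~r & ~a) | r)) = {s : some successor in {0, 3, 4, 5, 6, 7, 8, 9}} = {0, 1, 2, 3, 4, 5, 7, 8, 9}
6 ∉ Sat(EX ((~r & ~a) | r)) = {0, 1, 2, 3, 4, 5, 7, 8, 9}, so the formula does not hold at 6.

No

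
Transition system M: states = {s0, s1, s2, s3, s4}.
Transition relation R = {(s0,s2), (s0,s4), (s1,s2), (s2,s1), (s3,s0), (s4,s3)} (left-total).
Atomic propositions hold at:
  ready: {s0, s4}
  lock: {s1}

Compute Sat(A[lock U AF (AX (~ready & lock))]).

{s1, s2}

Sat(~ready) = {s1, s2, s3}
Sat(~ready & lock) = {s1}
Sat(AX (~ready & lock)) = {s : every successor in {s1}} = {s2}
AF (AX (~ready & lock)): least fixpoint, start Z0 = {s2}, add states with every successor in Z. Z1 = {s1, s2}; fixed.
Sat(AF (AX (~ready & lock))) = {s1, s2}
A[lock U AF (AX (~ready & lock))]: least fixpoint, start Z0 = Sat(AF (AX (~ready & lock))) = {s1, s2}, add states in Sat(lock) with every successor in Z. Already a fixed point.
Sat(A[lock U AF (AX (~ready & lock))]) = {s1, s2}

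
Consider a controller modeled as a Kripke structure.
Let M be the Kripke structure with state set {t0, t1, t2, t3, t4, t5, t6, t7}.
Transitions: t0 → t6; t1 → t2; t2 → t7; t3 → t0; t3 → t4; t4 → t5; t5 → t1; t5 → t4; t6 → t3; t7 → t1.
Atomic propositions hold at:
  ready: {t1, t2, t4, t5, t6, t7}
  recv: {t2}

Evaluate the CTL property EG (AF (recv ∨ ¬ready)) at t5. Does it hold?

Sat(¬ready) = {t0, t3}
Sat(recv ∨ ¬ready) = {t0, t2, t3}
AF (recv ∨ ¬ready): least fixpoint, start Z0 = {t0, t2, t3}, add states with every successor in Z. Z1 = {t0, t1, t2, t3, t6}; Z2 = {t0, t1, t2, t3, t6, t7}; fixed.
Sat(AF (recv ∨ ¬ready)) = {t0, t1, t2, t3, t6, t7}
EG (AF (recv ∨ ¬ready)): greatest fixpoint, start Z0 = {t0, t1, t2, t3, t6, t7}, keep only states in Sat with some successor in Z. Already a fixed point.
Sat(EG (AF (recv ∨ ¬ready))) = {t0, t1, t2, t3, t6, t7}
t5 ∉ Sat(EG (AF (recv ∨ ¬ready))) = {t0, t1, t2, t3, t6, t7}, so the formula does not hold at t5.

No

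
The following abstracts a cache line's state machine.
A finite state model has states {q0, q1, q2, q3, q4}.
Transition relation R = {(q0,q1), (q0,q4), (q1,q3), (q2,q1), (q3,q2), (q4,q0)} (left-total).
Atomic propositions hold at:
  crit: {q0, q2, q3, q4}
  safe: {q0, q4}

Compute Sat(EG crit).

EG crit: greatest fixpoint, start Z0 = {q0, q2, q3, q4}, keep only states in Sat with some successor in Z. Z1 = {q0, q3, q4}; Z2 = {q0, q4}; fixed.
Sat(EG crit) = {q0, q4}

{q0, q4}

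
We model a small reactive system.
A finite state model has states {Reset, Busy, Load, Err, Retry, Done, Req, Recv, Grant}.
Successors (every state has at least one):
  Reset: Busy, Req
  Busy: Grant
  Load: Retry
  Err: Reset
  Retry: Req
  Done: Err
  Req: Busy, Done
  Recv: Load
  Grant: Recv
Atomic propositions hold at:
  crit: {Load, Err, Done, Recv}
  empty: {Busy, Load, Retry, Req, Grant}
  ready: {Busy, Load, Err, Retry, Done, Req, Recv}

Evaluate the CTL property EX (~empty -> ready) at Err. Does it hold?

Sat(~empty) = {Reset, Err, Done, Recv}
Sat(~empty -> ready) = {Busy, Load, Err, Retry, Done, Req, Recv, Grant}
Sat(EX (~empty -> ready)) = {s : some successor in {Busy, Load, Err, Retry, Done, Req, Recv, Grant}} = {Reset, Busy, Load, Retry, Done, Req, Recv, Grant}
Err ∉ Sat(EX (~empty -> ready)) = {Reset, Busy, Load, Retry, Done, Req, Recv, Grant}, so the formula does not hold at Err.

No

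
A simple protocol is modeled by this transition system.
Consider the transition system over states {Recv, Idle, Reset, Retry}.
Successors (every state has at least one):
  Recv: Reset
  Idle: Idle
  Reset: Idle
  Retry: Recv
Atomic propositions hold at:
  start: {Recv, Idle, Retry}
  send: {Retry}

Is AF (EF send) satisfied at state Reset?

No

EF send: least fixpoint, start Z0 = {Retry}, add states with some successor in Z. Already a fixed point.
Sat(EF send) = {Retry}
AF (EF send): least fixpoint, start Z0 = {Retry}, add states with every successor in Z. Already a fixed point.
Sat(AF (EF send)) = {Retry}
Reset ∉ Sat(AF (EF send)) = {Retry}, so the formula does not hold at Reset.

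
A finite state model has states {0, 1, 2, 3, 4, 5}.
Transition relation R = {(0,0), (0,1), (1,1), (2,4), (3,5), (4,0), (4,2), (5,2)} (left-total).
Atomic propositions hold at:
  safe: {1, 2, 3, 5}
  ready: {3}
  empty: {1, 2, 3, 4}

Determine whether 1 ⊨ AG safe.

AG safe: greatest fixpoint, start Z0 = {1, 2, 3, 5}, keep only states in Sat with every successor in Z. Z1 = {1, 3, 5}; Z2 = {1, 3}; Z3 = {1}; fixed.
Sat(AG safe) = {1}
1 ∈ Sat(AG safe) = {1}, so the formula holds at 1.

Yes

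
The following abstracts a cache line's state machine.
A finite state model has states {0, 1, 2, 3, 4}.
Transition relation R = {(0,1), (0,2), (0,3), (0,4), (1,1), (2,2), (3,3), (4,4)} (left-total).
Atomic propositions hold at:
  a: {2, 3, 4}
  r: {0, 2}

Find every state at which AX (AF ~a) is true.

{1}

Sat(~a) = {0, 1}
AF ~a: least fixpoint, start Z0 = {0, 1}, add states with every successor in Z. Already a fixed point.
Sat(AF ~a) = {0, 1}
Sat(AX (AF ~a)) = {s : every successor in {0, 1}} = {1}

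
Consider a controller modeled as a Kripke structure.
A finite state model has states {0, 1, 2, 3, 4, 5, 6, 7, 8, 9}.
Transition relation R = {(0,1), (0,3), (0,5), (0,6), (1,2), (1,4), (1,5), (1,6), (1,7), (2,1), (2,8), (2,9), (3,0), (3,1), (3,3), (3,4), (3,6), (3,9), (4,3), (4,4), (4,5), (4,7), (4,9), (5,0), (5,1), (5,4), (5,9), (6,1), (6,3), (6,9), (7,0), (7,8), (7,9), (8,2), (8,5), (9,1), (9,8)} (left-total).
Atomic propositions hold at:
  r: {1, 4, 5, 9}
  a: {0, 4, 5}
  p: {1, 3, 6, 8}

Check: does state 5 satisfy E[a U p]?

Yes

E[a U p]: least fixpoint, start Z0 = Sat(p) = {1, 3, 6, 8}, add states in Sat(a) with some successor in Z. Z1 = {0, 1, 3, 4, 5, 6, 8}; fixed.
Sat(E[a U p]) = {0, 1, 3, 4, 5, 6, 8}
5 ∈ Sat(E[a U p]) = {0, 1, 3, 4, 5, 6, 8}, so the formula holds at 5.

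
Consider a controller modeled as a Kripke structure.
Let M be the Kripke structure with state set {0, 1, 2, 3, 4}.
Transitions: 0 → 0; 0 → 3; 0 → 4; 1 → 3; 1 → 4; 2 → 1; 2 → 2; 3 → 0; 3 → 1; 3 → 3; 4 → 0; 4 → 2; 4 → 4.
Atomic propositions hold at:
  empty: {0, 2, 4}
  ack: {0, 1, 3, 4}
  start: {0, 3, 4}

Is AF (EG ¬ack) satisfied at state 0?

No

Sat(¬ack) = {2}
EG ¬ack: greatest fixpoint, start Z0 = {2}, keep only states in Sat with some successor in Z. Already a fixed point.
Sat(EG ¬ack) = {2}
AF (EG ¬ack): least fixpoint, start Z0 = {2}, add states with every successor in Z. Already a fixed point.
Sat(AF (EG ¬ack)) = {2}
0 ∉ Sat(AF (EG ¬ack)) = {2}, so the formula does not hold at 0.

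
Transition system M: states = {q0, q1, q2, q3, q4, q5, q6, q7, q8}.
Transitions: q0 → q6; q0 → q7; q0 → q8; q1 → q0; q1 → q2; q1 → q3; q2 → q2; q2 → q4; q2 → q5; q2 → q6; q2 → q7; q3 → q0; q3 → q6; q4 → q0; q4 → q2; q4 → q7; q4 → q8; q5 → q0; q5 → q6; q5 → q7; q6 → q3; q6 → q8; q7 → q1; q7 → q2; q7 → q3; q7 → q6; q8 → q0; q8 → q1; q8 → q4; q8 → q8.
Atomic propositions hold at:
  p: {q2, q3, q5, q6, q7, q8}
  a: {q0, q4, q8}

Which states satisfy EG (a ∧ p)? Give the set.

{q8}

Sat(a ∧ p) = {q8}
EG (a ∧ p): greatest fixpoint, start Z0 = {q8}, keep only states in Sat with some successor in Z. Already a fixed point.
Sat(EG (a ∧ p)) = {q8}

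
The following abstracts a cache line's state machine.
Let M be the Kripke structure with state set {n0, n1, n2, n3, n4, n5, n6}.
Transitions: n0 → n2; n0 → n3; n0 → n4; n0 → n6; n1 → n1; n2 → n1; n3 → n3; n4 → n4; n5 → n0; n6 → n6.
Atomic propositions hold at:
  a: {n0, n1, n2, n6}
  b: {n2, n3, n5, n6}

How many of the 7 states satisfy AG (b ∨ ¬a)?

3

Sat(¬a) = {n3, n4, n5}
Sat(b ∨ ¬a) = {n2, n3, n4, n5, n6}
AG (b ∨ ¬a): greatest fixpoint, start Z0 = {n2, n3, n4, n5, n6}, keep only states in Sat with every successor in Z. Z1 = {n3, n4, n6}; fixed.
Sat(AG (b ∨ ¬a)) = {n3, n4, n6}
|Sat(AG (b ∨ ¬a))| = |{n3, n4, n6}| = 3.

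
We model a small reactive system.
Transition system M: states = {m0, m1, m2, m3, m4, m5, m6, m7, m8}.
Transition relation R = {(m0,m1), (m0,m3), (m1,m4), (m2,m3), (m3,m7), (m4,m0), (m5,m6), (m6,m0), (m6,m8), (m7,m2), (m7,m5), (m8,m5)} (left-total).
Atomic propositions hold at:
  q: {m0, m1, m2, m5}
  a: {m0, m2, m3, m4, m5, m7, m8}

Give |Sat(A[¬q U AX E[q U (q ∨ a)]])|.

Sat(¬q) = {m3, m4, m6, m7, m8}
Sat(q ∨ a) = {m0, m1, m2, m3, m4, m5, m7, m8}
E[q U (q ∨ a)]: least fixpoint, start Z0 = Sat((q ∨ a)) = {m0, m1, m2, m3, m4, m5, m7, m8}, add states in Sat(q) with some successor in Z. Already a fixed point.
Sat(E[q U (q ∨ a)]) = {m0, m1, m2, m3, m4, m5, m7, m8}
Sat(AX E[q U (q ∨ a)]) = {s : every successor in {m0, m1, m2, m3, m4, m5, m7, m8}} = {m0, m1, m2, m3, m4, m6, m7, m8}
A[¬q U AX E[q U (q ∨ a)]]: least fixpoint, start Z0 = Sat(AX E[q U (q ∨ a)]) = {m0, m1, m2, m3, m4, m6, m7, m8}, add states in Sat(¬q) with every successor in Z. Already a fixed point.
Sat(A[¬q U AX E[q U (q ∨ a)]]) = {m0, m1, m2, m3, m4, m6, m7, m8}
|Sat(A[¬q U AX E[q U (q ∨ a)]])| = |{m0, m1, m2, m3, m4, m6, m7, m8}| = 8.

8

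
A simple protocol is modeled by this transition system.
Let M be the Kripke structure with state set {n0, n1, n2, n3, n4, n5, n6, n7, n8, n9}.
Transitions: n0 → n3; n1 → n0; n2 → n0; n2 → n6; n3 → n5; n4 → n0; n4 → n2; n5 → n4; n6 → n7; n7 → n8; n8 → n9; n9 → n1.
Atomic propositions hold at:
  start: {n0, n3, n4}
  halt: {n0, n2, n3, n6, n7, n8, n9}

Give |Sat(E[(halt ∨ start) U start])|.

Sat(halt ∨ start) = {n0, n2, n3, n4, n6, n7, n8, n9}
E[(halt ∨ start) U start]: least fixpoint, start Z0 = Sat(start) = {n0, n3, n4}, add states in Sat(halt ∨ start) with some successor in Z. Z1 = {n0, n2, n3, n4}; fixed.
Sat(E[(halt ∨ start) U start]) = {n0, n2, n3, n4}
|Sat(E[(halt ∨ start) U start])| = |{n0, n2, n3, n4}| = 4.

4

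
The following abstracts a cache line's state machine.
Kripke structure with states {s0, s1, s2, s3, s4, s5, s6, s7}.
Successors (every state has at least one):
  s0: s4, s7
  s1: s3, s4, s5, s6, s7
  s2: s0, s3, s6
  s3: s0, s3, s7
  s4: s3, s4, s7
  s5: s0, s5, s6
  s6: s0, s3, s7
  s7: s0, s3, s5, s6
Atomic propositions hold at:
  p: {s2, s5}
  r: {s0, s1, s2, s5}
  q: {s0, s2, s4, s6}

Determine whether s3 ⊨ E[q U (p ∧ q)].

Sat(p ∧ q) = {s2}
E[q U (p ∧ q)]: least fixpoint, start Z0 = Sat((p ∧ q)) = {s2}, add states in Sat(q) with some successor in Z. Already a fixed point.
Sat(E[q U (p ∧ q)]) = {s2}
s3 ∉ Sat(E[q U (p ∧ q)]) = {s2}, so the formula does not hold at s3.

No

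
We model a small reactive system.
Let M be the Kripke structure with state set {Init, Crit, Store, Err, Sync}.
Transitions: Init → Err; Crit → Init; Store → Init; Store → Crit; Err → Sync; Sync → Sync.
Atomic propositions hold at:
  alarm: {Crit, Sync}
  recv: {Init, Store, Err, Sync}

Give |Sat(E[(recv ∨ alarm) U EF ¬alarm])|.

Sat(recv ∨ alarm) = {Init, Crit, Store, Err, Sync}
Sat(¬alarm) = {Init, Store, Err}
EF ¬alarm: least fixpoint, start Z0 = {Init, Store, Err}, add states with some successor in Z. Z1 = {Init, Crit, Store, Err}; fixed.
Sat(EF ¬alarm) = {Init, Crit, Store, Err}
E[(recv ∨ alarm) U EF ¬alarm]: least fixpoint, start Z0 = Sat(EF ¬alarm) = {Init, Crit, Store, Err}, add states in Sat(recv ∨ alarm) with some successor in Z. Already a fixed point.
Sat(E[(recv ∨ alarm) U EF ¬alarm]) = {Init, Crit, Store, Err}
|Sat(E[(recv ∨ alarm) U EF ¬alarm])| = |{Init, Crit, Store, Err}| = 4.

4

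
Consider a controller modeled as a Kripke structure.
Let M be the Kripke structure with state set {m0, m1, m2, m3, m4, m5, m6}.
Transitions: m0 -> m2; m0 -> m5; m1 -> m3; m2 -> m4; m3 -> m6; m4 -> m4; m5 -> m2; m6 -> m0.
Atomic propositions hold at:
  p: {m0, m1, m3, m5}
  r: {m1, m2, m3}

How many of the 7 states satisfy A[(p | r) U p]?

4

Sat(p | r) = {m0, m1, m2, m3, m5}
A[(p | r) U p]: least fixpoint, start Z0 = Sat(p) = {m0, m1, m3, m5}, add states in Sat(p | r) with every successor in Z. Already a fixed point.
Sat(A[(p | r) U p]) = {m0, m1, m3, m5}
|Sat(A[(p | r) U p])| = |{m0, m1, m3, m5}| = 4.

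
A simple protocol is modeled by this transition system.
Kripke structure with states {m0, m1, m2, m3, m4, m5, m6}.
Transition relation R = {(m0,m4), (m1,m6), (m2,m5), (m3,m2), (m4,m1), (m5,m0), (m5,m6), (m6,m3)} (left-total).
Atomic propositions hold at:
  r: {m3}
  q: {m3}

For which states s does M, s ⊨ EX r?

Sat(EX r) = {s : some successor in {m3}} = {m6}

{m6}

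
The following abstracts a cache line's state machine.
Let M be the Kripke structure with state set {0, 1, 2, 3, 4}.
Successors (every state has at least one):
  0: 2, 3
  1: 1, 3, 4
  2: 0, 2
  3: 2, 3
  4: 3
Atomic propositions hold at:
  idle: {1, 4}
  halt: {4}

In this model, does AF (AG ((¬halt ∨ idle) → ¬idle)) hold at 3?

Sat(¬halt) = {0, 1, 2, 3}
Sat(¬halt ∨ idle) = {0, 1, 2, 3, 4}
Sat(¬idle) = {0, 2, 3}
Sat((¬halt ∨ idle) → ¬idle) = {0, 2, 3}
AG ((¬halt ∨ idle) → ¬idle): greatest fixpoint, start Z0 = {0, 2, 3}, keep only states in Sat with every successor in Z. Already a fixed point.
Sat(AG ((¬halt ∨ idle) → ¬idle)) = {0, 2, 3}
AF (AG ((¬halt ∨ idle) → ¬idle)): least fixpoint, start Z0 = {0, 2, 3}, add states with every successor in Z. Z1 = {0, 2, 3, 4}; fixed.
Sat(AF (AG ((¬halt ∨ idle) → ¬idle))) = {0, 2, 3, 4}
3 ∈ Sat(AF (AG ((¬halt ∨ idle) → ¬idle))) = {0, 2, 3, 4}, so the formula holds at 3.

Yes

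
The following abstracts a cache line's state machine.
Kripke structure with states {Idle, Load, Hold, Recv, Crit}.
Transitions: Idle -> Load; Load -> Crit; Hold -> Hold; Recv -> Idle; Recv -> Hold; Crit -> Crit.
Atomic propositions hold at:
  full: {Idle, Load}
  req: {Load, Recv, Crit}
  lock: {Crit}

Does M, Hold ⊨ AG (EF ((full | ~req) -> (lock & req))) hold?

Sat(~req) = {Idle, Hold}
Sat(full | ~req) = {Idle, Load, Hold}
Sat(lock & req) = {Crit}
Sat((full | ~req) -> (lock & req)) = {Recv, Crit}
EF ((full | ~req) -> (lock & req)): least fixpoint, start Z0 = {Recv, Crit}, add states with some successor in Z. Z1 = {Load, Recv, Crit}; Z2 = {Idle, Load, Recv, Crit}; fixed.
Sat(EF ((full | ~req) -> (lock & req))) = {Idle, Load, Recv, Crit}
AG (EF ((full | ~req) -> (lock & req))): greatest fixpoint, start Z0 = {Idle, Load, Recv, Crit}, keep only states in Sat with every successor in Z. Z1 = {Idle, Load, Crit}; fixed.
Sat(AG (EF ((full | ~req) -> (lock & req)))) = {Idle, Load, Crit}
Hold ∉ Sat(AG (EF ((full | ~req) -> (lock & req)))) = {Idle, Load, Crit}, so the formula does not hold at Hold.

No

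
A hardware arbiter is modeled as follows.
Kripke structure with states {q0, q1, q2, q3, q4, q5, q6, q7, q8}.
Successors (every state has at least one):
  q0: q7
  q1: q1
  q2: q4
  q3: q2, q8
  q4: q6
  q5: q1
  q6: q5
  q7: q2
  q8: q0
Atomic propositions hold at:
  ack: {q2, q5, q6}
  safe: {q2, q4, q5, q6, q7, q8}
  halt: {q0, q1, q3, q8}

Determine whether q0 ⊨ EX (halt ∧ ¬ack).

No

Sat(¬ack) = {q0, q1, q3, q4, q7, q8}
Sat(halt ∧ ¬ack) = {q0, q1, q3, q8}
Sat(EX (halt ∧ ¬ack)) = {s : some successor in {q0, q1, q3, q8}} = {q1, q3, q5, q8}
q0 ∉ Sat(EX (halt ∧ ¬ack)) = {q1, q3, q5, q8}, so the formula does not hold at q0.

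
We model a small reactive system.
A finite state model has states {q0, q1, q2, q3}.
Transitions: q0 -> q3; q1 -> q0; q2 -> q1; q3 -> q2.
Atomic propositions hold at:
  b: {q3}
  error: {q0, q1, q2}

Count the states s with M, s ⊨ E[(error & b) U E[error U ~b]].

3

Sat(error & b) = ∅
Sat(~b) = {q0, q1, q2}
E[error U ~b]: least fixpoint, start Z0 = Sat(~b) = {q0, q1, q2}, add states in Sat(error) with some successor in Z. Already a fixed point.
Sat(E[error U ~b]) = {q0, q1, q2}
E[(error & b) U E[error U ~b]]: least fixpoint, start Z0 = Sat(E[error U ~b]) = {q0, q1, q2}, add states in Sat(error & b) with some successor in Z. Already a fixed point.
Sat(E[(error & b) U E[error U ~b]]) = {q0, q1, q2}
|Sat(E[(error & b) U E[error U ~b]])| = |{q0, q1, q2}| = 3.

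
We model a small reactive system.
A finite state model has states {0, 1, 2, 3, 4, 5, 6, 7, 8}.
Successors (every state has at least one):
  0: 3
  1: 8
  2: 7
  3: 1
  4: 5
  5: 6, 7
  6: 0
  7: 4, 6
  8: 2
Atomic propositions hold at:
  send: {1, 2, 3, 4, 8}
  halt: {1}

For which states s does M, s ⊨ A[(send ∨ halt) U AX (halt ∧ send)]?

{3}

Sat(send ∨ halt) = {1, 2, 3, 4, 8}
Sat(halt ∧ send) = {1}
Sat(AX (halt ∧ send)) = {s : every successor in {1}} = {3}
A[(send ∨ halt) U AX (halt ∧ send)]: least fixpoint, start Z0 = Sat(AX (halt ∧ send)) = {3}, add states in Sat(send ∨ halt) with every successor in Z. Already a fixed point.
Sat(A[(send ∨ halt) U AX (halt ∧ send)]) = {3}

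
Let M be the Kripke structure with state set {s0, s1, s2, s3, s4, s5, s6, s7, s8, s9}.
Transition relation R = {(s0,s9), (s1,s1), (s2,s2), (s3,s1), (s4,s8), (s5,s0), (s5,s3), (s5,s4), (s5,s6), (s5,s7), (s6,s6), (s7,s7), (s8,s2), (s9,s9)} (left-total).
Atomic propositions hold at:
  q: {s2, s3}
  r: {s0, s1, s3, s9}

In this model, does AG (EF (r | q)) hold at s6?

Sat(r | q) = {s0, s1, s2, s3, s9}
EF (r | q): least fixpoint, start Z0 = {s0, s1, s2, s3, s9}, add states with some successor in Z. Z1 = {s0, s1, s2, s3, s5, s8, s9}; Z2 = {s0, s1, s2, s3, s4, s5, s8, s9}; fixed.
Sat(EF (r | q)) = {s0, s1, s2, s3, s4, s5, s8, s9}
AG (EF (r | q)): greatest fixpoint, start Z0 = {s0, s1, s2, s3, s4, s5, s8, s9}, keep only states in Sat with every successor in Z. Z1 = {s0, s1, s2, s3, s4, s8, s9}; fixed.
Sat(AG (EF (r | q))) = {s0, s1, s2, s3, s4, s8, s9}
s6 ∉ Sat(AG (EF (r | q))) = {s0, s1, s2, s3, s4, s8, s9}, so the formula does not hold at s6.

No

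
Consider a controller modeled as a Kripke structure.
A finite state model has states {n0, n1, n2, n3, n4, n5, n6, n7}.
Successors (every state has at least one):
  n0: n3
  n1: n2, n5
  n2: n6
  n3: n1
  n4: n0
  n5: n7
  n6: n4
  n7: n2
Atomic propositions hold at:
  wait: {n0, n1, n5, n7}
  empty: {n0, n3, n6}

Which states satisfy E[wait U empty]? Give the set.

{n0, n3, n6}

E[wait U empty]: least fixpoint, start Z0 = Sat(empty) = {n0, n3, n6}, add states in Sat(wait) with some successor in Z. Already a fixed point.
Sat(E[wait U empty]) = {n0, n3, n6}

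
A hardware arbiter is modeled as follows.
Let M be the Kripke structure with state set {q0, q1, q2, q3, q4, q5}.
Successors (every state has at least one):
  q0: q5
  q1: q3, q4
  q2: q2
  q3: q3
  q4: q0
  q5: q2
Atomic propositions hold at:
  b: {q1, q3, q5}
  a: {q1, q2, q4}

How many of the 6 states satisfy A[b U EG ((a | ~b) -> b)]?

2

Sat(~b) = {q0, q2, q4}
Sat(a | ~b) = {q0, q1, q2, q4}
Sat((a | ~b) -> b) = {q1, q3, q5}
EG ((a | ~b) -> b): greatest fixpoint, start Z0 = {q1, q3, q5}, keep only states in Sat with some successor in Z. Z1 = {q1, q3}; fixed.
Sat(EG ((a | ~b) -> b)) = {q1, q3}
A[b U EG ((a | ~b) -> b)]: least fixpoint, start Z0 = Sat(EG ((a | ~b) -> b)) = {q1, q3}, add states in Sat(b) with every successor in Z. Already a fixed point.
Sat(A[b U EG ((a | ~b) -> b)]) = {q1, q3}
|Sat(A[b U EG ((a | ~b) -> b)])| = |{q1, q3}| = 2.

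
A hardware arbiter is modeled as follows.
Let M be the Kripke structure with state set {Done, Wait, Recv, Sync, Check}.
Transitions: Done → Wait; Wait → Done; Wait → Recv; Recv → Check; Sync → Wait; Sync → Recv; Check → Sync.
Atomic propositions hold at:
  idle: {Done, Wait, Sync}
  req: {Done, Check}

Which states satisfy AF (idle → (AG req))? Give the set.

AG req: greatest fixpoint, start Z0 = {Done, Check}, keep only states in Sat with every successor in Z. Z1 = ∅; fixed.
Sat(AG req) = ∅
Sat(idle → (AG req)) = {Recv, Check}
AF (idle → (AG req)): least fixpoint, start Z0 = {Recv, Check}, add states with every successor in Z. Already a fixed point.
Sat(AF (idle → (AG req))) = {Recv, Check}

{Recv, Check}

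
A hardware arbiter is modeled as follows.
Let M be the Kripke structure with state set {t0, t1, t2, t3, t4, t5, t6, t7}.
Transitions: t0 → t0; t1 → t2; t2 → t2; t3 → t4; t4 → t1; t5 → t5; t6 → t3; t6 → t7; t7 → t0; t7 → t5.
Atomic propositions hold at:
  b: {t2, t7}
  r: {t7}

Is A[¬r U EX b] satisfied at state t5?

No

Sat(¬r) = {t0, t1, t2, t3, t4, t5, t6}
Sat(EX b) = {s : some successor in {t2, t7}} = {t1, t2, t6}
A[¬r U EX b]: least fixpoint, start Z0 = Sat(EX b) = {t1, t2, t6}, add states in Sat(¬r) with every successor in Z. Z1 = {t1, t2, t4, t6}; Z2 = {t1, t2, t3, t4, t6}; fixed.
Sat(A[¬r U EX b]) = {t1, t2, t3, t4, t6}
t5 ∉ Sat(A[¬r U EX b]) = {t1, t2, t3, t4, t6}, so the formula does not hold at t5.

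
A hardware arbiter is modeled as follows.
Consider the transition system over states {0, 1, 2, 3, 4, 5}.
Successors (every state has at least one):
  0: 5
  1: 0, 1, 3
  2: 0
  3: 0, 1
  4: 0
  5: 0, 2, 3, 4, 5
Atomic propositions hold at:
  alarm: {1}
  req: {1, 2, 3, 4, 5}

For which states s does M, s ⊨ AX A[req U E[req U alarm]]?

E[req U alarm]: least fixpoint, start Z0 = Sat(alarm) = {1}, add states in Sat(req) with some successor in Z. Z1 = {1, 3}; Z2 = {1, 3, 5}; fixed.
Sat(E[req U alarm]) = {1, 3, 5}
A[req U E[req U alarm]]: least fixpoint, start Z0 = Sat(E[req U alarm]) = {1, 3, 5}, add states in Sat(req) with every successor in Z. Already a fixed point.
Sat(A[req U E[req U alarm]]) = {1, 3, 5}
Sat(AX A[req U E[req U alarm]]) = {s : every successor in {1, 3, 5}} = {0}

{0}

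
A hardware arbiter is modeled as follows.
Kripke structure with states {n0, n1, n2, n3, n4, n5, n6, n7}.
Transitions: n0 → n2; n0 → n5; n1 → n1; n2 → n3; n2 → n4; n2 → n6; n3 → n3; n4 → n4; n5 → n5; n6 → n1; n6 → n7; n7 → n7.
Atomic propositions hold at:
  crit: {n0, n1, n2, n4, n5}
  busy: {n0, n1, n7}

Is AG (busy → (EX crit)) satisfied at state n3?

Yes

Sat(EX crit) = {s : some successor in {n0, n1, n2, n4, n5}} = {n0, n1, n2, n4, n5, n6}
Sat(busy → (EX crit)) = {n0, n1, n2, n3, n4, n5, n6}
AG (busy → (EX crit)): greatest fixpoint, start Z0 = {n0, n1, n2, n3, n4, n5, n6}, keep only states in Sat with every successor in Z. Z1 = {n0, n1, n2, n3, n4, n5}; Z2 = {n0, n1, n3, n4, n5}; Z3 = {n1, n3, n4, n5}; fixed.
Sat(AG (busy → (EX crit))) = {n1, n3, n4, n5}
n3 ∈ Sat(AG (busy → (EX crit))) = {n1, n3, n4, n5}, so the formula holds at n3.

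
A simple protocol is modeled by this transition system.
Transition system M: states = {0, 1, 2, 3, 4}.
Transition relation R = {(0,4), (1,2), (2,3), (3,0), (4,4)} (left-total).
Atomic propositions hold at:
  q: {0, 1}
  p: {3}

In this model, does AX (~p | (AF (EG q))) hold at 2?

Sat(~p) = {0, 1, 2, 4}
EG q: greatest fixpoint, start Z0 = {0, 1}, keep only states in Sat with some successor in Z. Z1 = ∅; fixed.
Sat(EG q) = ∅
AF (EG q): least fixpoint, start Z0 = ∅, add states with every successor in Z. Already a fixed point.
Sat(AF (EG q)) = ∅
Sat(~p | (AF (EG q))) = {0, 1, 2, 4}
Sat(AX (~p | (AF (EG q)))) = {s : every successor in {0, 1, 2, 4}} = {0, 1, 3, 4}
2 ∉ Sat(AX (~p | (AF (EG q)))) = {0, 1, 3, 4}, so the formula does not hold at 2.

No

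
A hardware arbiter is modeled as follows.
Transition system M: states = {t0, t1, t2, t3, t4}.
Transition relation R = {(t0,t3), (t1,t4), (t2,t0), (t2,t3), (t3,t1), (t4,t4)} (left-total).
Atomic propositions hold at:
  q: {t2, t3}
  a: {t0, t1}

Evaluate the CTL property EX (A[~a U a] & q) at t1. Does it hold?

Sat(~a) = {t2, t3, t4}
A[~a U a]: least fixpoint, start Z0 = Sat(a) = {t0, t1}, add states in Sat(~a) with every successor in Z. Z1 = {t0, t1, t3}; Z2 = {t0, t1, t2, t3}; fixed.
Sat(A[~a U a]) = {t0, t1, t2, t3}
Sat(A[~a U a] & q) = {t2, t3}
Sat(EX (A[~a U a] & q)) = {s : some successor in {t2, t3}} = {t0, t2}
t1 ∉ Sat(EX (A[~a U a] & q)) = {t0, t2}, so the formula does not hold at t1.

No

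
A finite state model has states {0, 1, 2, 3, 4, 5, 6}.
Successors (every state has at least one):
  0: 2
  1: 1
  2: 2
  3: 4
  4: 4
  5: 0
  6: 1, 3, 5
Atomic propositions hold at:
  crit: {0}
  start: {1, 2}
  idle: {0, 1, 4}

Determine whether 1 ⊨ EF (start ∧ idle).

Sat(start ∧ idle) = {1}
EF (start ∧ idle): least fixpoint, start Z0 = {1}, add states with some successor in Z. Z1 = {1, 6}; fixed.
Sat(EF (start ∧ idle)) = {1, 6}
1 ∈ Sat(EF (start ∧ idle)) = {1, 6}, so the formula holds at 1.

Yes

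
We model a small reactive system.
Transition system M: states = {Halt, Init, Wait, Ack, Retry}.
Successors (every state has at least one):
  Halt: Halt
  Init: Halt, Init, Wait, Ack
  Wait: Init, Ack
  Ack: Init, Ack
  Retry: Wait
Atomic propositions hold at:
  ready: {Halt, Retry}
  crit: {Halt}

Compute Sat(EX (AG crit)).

{Halt, Init}

AG crit: greatest fixpoint, start Z0 = {Halt}, keep only states in Sat with every successor in Z. Already a fixed point.
Sat(AG crit) = {Halt}
Sat(EX (AG crit)) = {s : some successor in {Halt}} = {Halt, Init}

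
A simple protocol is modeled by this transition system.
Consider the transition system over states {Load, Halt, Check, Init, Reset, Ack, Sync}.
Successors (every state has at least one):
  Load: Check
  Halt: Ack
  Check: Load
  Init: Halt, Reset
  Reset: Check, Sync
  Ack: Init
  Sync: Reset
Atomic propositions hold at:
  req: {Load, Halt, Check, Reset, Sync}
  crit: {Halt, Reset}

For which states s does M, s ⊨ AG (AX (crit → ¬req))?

Sat(¬req) = {Init, Ack}
Sat(crit → ¬req) = {Load, Check, Init, Ack, Sync}
Sat(AX (crit → ¬req)) = {s : every successor in {Load, Check, Init, Ack, Sync}} = {Load, Halt, Check, Reset, Ack}
AG (AX (crit → ¬req)): greatest fixpoint, start Z0 = {Load, Halt, Check, Reset, Ack}, keep only states in Sat with every successor in Z. Z1 = {Load, Halt, Check}; Z2 = {Load, Check}; fixed.
Sat(AG (AX (crit → ¬req))) = {Load, Check}

{Load, Check}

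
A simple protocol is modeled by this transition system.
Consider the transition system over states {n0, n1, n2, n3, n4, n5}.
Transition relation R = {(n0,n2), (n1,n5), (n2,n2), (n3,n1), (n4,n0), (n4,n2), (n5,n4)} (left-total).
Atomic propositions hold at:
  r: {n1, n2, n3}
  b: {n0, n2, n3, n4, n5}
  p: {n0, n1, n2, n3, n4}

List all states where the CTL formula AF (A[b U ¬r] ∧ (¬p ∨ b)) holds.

{n0, n1, n3, n4, n5}

Sat(¬r) = {n0, n4, n5}
A[b U ¬r]: least fixpoint, start Z0 = Sat(¬r) = {n0, n4, n5}, add states in Sat(b) with every successor in Z. Already a fixed point.
Sat(A[b U ¬r]) = {n0, n4, n5}
Sat(¬p) = {n5}
Sat(¬p ∨ b) = {n0, n2, n3, n4, n5}
Sat(A[b U ¬r] ∧ (¬p ∨ b)) = {n0, n4, n5}
AF (A[b U ¬r] ∧ (¬p ∨ b)): least fixpoint, start Z0 = {n0, n4, n5}, add states with every successor in Z. Z1 = {n0, n1, n4, n5}; Z2 = {n0, n1, n3, n4, n5}; fixed.
Sat(AF (A[b U ¬r] ∧ (¬p ∨ b))) = {n0, n1, n3, n4, n5}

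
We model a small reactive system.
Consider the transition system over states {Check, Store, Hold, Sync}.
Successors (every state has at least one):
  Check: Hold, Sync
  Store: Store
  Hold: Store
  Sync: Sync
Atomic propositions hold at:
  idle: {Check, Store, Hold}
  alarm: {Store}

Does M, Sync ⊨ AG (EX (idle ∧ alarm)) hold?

No

Sat(idle ∧ alarm) = {Store}
Sat(EX (idle ∧ alarm)) = {s : some successor in {Store}} = {Store, Hold}
AG (EX (idle ∧ alarm)): greatest fixpoint, start Z0 = {Store, Hold}, keep only states in Sat with every successor in Z. Already a fixed point.
Sat(AG (EX (idle ∧ alarm))) = {Store, Hold}
Sync ∉ Sat(AG (EX (idle ∧ alarm))) = {Store, Hold}, so the formula does not hold at Sync.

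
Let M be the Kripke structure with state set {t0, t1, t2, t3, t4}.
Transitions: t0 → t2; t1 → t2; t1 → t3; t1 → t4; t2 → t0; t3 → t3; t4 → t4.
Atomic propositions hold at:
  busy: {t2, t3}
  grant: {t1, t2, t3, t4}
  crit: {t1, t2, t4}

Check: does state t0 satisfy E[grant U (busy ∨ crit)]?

No

Sat(busy ∨ crit) = {t1, t2, t3, t4}
E[grant U (busy ∨ crit)]: least fixpoint, start Z0 = Sat((busy ∨ crit)) = {t1, t2, t3, t4}, add states in Sat(grant) with some successor in Z. Already a fixed point.
Sat(E[grant U (busy ∨ crit)]) = {t1, t2, t3, t4}
t0 ∉ Sat(E[grant U (busy ∨ crit)]) = {t1, t2, t3, t4}, so the formula does not hold at t0.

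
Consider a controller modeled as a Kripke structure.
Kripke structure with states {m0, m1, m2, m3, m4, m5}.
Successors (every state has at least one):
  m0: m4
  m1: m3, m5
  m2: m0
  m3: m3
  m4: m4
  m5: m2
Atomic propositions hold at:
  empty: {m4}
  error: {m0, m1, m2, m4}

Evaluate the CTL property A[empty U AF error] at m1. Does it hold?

AF error: least fixpoint, start Z0 = {m0, m1, m2, m4}, add states with every successor in Z. Z1 = {m0, m1, m2, m4, m5}; fixed.
Sat(AF error) = {m0, m1, m2, m4, m5}
A[empty U AF error]: least fixpoint, start Z0 = Sat(AF error) = {m0, m1, m2, m4, m5}, add states in Sat(empty) with every successor in Z. Already a fixed point.
Sat(A[empty U AF error]) = {m0, m1, m2, m4, m5}
m1 ∈ Sat(A[empty U AF error]) = {m0, m1, m2, m4, m5}, so the formula holds at m1.

Yes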